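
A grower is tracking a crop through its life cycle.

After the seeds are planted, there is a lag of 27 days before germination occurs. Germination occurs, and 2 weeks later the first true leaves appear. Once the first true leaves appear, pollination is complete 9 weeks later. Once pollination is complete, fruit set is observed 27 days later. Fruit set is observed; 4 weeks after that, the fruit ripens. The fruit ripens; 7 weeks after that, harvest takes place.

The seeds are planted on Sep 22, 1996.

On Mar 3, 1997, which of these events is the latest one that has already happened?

The seeds are planted: Sep 22, 1996.
Germination occurs: Sep 22, 1996 + 27 days = Oct 19, 1996.
The first true leaves appear: Oct 19, 1996 + 2 weeks = Nov 2, 1996.
Pollination is complete: Nov 2, 1996 + 9 weeks = Jan 4, 1997.
Fruit set is observed: Jan 4, 1997 + 27 days = Jan 31, 1997.
The fruit ripens: Jan 31, 1997 + 4 weeks = Feb 28, 1997.
Harvest takes place: Feb 28, 1997 + 7 weeks = Apr 18, 1997.
Mar 3, 1997 falls between when the fruit ripens (Feb 28, 1997) and when harvest takes place (Apr 18, 1997).

The fruit ripens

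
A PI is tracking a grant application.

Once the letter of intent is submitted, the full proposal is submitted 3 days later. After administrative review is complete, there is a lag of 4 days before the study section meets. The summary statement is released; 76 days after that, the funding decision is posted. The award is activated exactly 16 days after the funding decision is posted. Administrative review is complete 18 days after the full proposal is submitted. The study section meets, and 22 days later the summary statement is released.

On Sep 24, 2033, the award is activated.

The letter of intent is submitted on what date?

May 8, 2033

The award is activated: Sep 24, 2033.
The funding decision is posted: Sep 24, 2033 − 16 days = Sep 8, 2033.
The summary statement is released: Sep 8, 2033 − 76 days = Jun 24, 2033.
The study section meets: Jun 24, 2033 − 22 days = Jun 2, 2033.
Administrative review is complete: Jun 2, 2033 − 4 days = May 29, 2033.
The full proposal is submitted: May 29, 2033 − 18 days = May 11, 2033.
The letter of intent is submitted: May 11, 2033 − 3 days = May 8, 2033.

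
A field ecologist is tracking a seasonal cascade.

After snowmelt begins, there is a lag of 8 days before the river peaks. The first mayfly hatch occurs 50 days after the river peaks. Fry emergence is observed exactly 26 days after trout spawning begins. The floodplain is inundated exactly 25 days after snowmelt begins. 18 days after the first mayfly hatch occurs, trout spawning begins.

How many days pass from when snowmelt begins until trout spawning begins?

Causal path: snowmelt begins → the river peaks → the first mayfly hatch occurs → trout spawning begins.
Total delay along the path: 8 + 50 + 18 = 76 days.

76 days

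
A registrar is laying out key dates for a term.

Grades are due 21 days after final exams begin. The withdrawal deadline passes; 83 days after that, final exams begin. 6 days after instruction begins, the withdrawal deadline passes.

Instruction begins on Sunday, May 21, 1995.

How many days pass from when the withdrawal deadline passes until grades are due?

Causal path: the withdrawal deadline passes → final exams begin → grades are due.
Total delay along the path: 83 + 21 = 104 days.

104 days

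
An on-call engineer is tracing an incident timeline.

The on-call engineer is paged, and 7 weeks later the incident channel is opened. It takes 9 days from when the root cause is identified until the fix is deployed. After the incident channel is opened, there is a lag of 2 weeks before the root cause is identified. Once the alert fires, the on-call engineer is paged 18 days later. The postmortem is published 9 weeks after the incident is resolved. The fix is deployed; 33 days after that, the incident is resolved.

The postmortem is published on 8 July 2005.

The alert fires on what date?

3 January 2005

The postmortem is published: Jul 8, 2005.
The incident is resolved: Jul 8, 2005 − 9 weeks = May 6, 2005.
The fix is deployed: May 6, 2005 − 33 days = Apr 3, 2005.
The root cause is identified: Apr 3, 2005 − 9 days = Mar 25, 2005.
The incident channel is opened: Mar 25, 2005 − 2 weeks = Mar 11, 2005.
The on-call engineer is paged: Mar 11, 2005 − 7 weeks = Jan 21, 2005.
The alert fires: Jan 21, 2005 − 18 days = Jan 3, 2005.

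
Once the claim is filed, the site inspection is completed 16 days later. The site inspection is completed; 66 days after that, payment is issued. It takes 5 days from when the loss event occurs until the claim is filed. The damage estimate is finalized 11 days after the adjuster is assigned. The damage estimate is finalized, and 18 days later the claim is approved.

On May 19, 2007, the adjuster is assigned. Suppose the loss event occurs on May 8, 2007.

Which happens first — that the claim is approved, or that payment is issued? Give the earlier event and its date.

The claim is approved — Jun 17, 2007

The adjuster is assigned: May 19, 2007.
The damage estimate is finalized: May 19, 2007 + 11 days = May 30, 2007.
The claim is approved: May 30, 2007 + 18 days = Jun 17, 2007.
The loss event occurs: May 8, 2007.
The claim is filed: May 8, 2007 + 5 days = May 13, 2007.
The site inspection is completed: May 13, 2007 + 16 days = May 29, 2007.
Payment is issued: May 29, 2007 + 66 days = Aug 3, 2007.
Comparing: the claim is approved on Jun 17, 2007 vs payment is issued on Aug 3, 2007. Earlier: the claim is approved.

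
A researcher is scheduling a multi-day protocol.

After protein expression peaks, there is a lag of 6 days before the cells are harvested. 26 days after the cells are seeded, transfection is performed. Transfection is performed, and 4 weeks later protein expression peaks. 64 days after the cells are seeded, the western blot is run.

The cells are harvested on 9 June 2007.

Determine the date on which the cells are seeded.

10 April 2007

The cells are harvested: Jun 9, 2007.
Protein expression peaks: Jun 9, 2007 − 6 days = Jun 3, 2007.
Transfection is performed: Jun 3, 2007 − 4 weeks = May 6, 2007.
The cells are seeded: May 6, 2007 − 26 days = Apr 10, 2007.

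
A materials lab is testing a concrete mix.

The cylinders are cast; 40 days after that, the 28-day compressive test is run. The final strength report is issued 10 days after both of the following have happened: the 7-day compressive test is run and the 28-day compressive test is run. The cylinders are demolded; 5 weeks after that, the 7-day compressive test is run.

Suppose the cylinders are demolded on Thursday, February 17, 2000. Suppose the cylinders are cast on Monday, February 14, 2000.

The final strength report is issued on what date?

The cylinders are demolded: Feb 17, 2000.
The 7-day compressive test is run: Feb 17, 2000 + 5 weeks = Mar 23, 2000.
The cylinders are cast: Feb 14, 2000.
The 28-day compressive test is run: Feb 14, 2000 + 40 days = Mar 25, 2000.
Both prerequisites met — the 7-day compressive test is run (Mar 23, 2000), the 28-day compressive test is run (Mar 25, 2000); the later is Mar 25, 2000.
The final strength report is issued: Mar 25, 2000 + 10 days = Apr 4, 2000.

Tuesday, April 4, 2000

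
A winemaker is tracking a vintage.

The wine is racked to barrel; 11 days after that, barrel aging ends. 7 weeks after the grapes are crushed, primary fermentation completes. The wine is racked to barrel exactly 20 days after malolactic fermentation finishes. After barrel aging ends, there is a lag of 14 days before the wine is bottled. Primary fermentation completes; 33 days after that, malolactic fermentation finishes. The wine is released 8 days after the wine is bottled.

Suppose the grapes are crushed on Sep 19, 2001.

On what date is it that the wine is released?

Feb 1, 2002

The grapes are crushed: Sep 19, 2001.
Primary fermentation completes: Sep 19, 2001 + 7 weeks = Nov 7, 2001.
Malolactic fermentation finishes: Nov 7, 2001 + 33 days = Dec 10, 2001.
The wine is racked to barrel: Dec 10, 2001 + 20 days = Dec 30, 2001.
Barrel aging ends: Dec 30, 2001 + 11 days = Jan 10, 2002.
The wine is bottled: Jan 10, 2002 + 14 days = Jan 24, 2002.
The wine is released: Jan 24, 2002 + 8 days = Feb 1, 2002.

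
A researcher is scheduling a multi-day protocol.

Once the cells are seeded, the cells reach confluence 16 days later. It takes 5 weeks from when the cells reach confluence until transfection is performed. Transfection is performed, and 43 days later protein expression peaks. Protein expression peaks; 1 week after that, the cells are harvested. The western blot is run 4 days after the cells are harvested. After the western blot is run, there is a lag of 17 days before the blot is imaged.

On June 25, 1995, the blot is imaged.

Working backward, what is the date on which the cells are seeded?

February 23, 1995

The blot is imaged: Jun 25, 1995.
The western blot is run: Jun 25, 1995 − 17 days = Jun 8, 1995.
The cells are harvested: Jun 8, 1995 − 4 days = Jun 4, 1995.
Protein expression peaks: Jun 4, 1995 − 1 week = May 28, 1995.
Transfection is performed: May 28, 1995 − 43 days = Apr 15, 1995.
The cells reach confluence: Apr 15, 1995 − 5 weeks = Mar 11, 1995.
The cells are seeded: Mar 11, 1995 − 16 days = Feb 23, 1995.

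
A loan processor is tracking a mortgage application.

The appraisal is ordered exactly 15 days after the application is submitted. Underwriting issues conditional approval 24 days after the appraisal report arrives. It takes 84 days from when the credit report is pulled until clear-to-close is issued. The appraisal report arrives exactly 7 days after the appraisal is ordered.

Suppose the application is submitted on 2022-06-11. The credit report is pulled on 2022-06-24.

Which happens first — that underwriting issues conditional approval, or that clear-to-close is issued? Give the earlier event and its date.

The application is submitted: Jun 11, 2022.
The appraisal is ordered: Jun 11, 2022 + 15 days = Jun 26, 2022.
The appraisal report arrives: Jun 26, 2022 + 7 days = Jul 3, 2022.
Underwriting issues conditional approval: Jul 3, 2022 + 24 days = Jul 27, 2022.
The credit report is pulled: Jun 24, 2022.
Clear-to-close is issued: Jun 24, 2022 + 84 days = Sep 16, 2022.
Comparing: underwriting issues conditional approval on Jul 27, 2022 vs clear-to-close is issued on Sep 16, 2022. Earlier: underwriting issues conditional approval.

Underwriting issues conditional approval — 2022-07-27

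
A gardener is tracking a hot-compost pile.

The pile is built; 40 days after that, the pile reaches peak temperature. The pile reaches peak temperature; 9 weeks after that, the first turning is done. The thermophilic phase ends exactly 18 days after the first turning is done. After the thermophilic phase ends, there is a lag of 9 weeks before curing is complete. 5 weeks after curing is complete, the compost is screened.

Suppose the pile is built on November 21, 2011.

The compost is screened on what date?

The pile is built: Nov 21, 2011.
The pile reaches peak temperature: Nov 21, 2011 + 40 days = Dec 31, 2011.
The first turning is done: Dec 31, 2011 + 9 weeks = Mar 3, 2012.
The thermophilic phase ends: Mar 3, 2012 + 18 days = Mar 21, 2012.
Curing is complete: Mar 21, 2012 + 9 weeks = May 23, 2012.
The compost is screened: May 23, 2012 + 5 weeks = Jun 27, 2012.

June 27, 2012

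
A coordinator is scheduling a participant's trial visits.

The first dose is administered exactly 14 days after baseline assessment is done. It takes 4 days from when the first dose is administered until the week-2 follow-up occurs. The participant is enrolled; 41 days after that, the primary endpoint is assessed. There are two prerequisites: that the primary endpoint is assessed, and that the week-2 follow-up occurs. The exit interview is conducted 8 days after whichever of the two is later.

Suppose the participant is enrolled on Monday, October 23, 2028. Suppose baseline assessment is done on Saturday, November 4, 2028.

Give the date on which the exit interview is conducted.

Monday, December 11, 2028

The participant is enrolled: Oct 23, 2028.
The primary endpoint is assessed: Oct 23, 2028 + 41 days = Dec 3, 2028.
Baseline assessment is done: Nov 4, 2028.
The first dose is administered: Nov 4, 2028 + 14 days = Nov 18, 2028.
The week-2 follow-up occurs: Nov 18, 2028 + 4 days = Nov 22, 2028.
Both prerequisites met — the primary endpoint is assessed (Dec 3, 2028), the week-2 follow-up occurs (Nov 22, 2028); the later is Dec 3, 2028.
The exit interview is conducted: Dec 3, 2028 + 8 days = Dec 11, 2028.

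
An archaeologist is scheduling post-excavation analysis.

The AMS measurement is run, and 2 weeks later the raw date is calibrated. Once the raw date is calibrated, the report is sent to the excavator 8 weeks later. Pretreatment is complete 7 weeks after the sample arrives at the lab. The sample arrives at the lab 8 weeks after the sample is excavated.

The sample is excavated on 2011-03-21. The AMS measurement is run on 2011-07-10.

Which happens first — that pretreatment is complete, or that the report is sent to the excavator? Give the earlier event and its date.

Pretreatment is complete — 2011-07-04

The sample is excavated: Mar 21, 2011.
The sample arrives at the lab: Mar 21, 2011 + 8 weeks = May 16, 2011.
Pretreatment is complete: May 16, 2011 + 7 weeks = Jul 4, 2011.
The AMS measurement is run: Jul 10, 2011.
The raw date is calibrated: Jul 10, 2011 + 2 weeks = Jul 24, 2011.
The report is sent to the excavator: Jul 24, 2011 + 8 weeks = Sep 18, 2011.
Comparing: pretreatment is complete on Jul 4, 2011 vs the report is sent to the excavator on Sep 18, 2011. Earlier: pretreatment is complete.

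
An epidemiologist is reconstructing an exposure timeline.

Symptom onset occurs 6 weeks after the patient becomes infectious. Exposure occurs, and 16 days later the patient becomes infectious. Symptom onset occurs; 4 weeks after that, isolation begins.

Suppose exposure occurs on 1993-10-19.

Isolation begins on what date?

1994-01-13

Exposure occurs: Oct 19, 1993.
The patient becomes infectious: Oct 19, 1993 + 16 days = Nov 4, 1993.
Symptom onset occurs: Nov 4, 1993 + 6 weeks = Dec 16, 1993.
Isolation begins: Dec 16, 1993 + 4 weeks = Jan 13, 1994.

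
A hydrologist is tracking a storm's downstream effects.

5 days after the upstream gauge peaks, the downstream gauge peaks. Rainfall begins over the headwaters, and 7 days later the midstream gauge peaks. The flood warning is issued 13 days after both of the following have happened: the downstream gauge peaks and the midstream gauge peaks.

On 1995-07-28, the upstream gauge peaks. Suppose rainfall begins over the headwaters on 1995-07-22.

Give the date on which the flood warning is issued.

The upstream gauge peaks: Jul 28, 1995.
The downstream gauge peaks: Jul 28, 1995 + 5 days = Aug 2, 1995.
Rainfall begins over the headwaters: Jul 22, 1995.
The midstream gauge peaks: Jul 22, 1995 + 7 days = Jul 29, 1995.
Both prerequisites met — the downstream gauge peaks (Aug 2, 1995), the midstream gauge peaks (Jul 29, 1995); the later is Aug 2, 1995.
The flood warning is issued: Aug 2, 1995 + 13 days = Aug 15, 1995.

1995-08-15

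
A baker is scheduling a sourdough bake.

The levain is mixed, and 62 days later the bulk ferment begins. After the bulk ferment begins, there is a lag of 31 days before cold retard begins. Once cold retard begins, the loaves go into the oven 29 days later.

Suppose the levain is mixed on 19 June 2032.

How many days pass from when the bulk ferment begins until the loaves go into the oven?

60 days

Causal path: the bulk ferment begins → cold retard begins → the loaves go into the oven.
Total delay along the path: 31 + 29 = 60 days.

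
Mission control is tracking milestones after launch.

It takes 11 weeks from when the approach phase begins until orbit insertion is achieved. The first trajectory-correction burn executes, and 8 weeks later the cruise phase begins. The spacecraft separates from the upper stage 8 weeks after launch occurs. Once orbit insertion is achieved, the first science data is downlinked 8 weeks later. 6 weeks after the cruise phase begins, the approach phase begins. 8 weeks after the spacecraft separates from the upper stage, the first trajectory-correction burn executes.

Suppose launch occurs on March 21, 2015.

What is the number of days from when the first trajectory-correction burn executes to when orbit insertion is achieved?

175 days

Causal path: the first trajectory-correction burn executes → the cruise phase begins → the approach phase begins → orbit insertion is achieved.
Total delay along the path: 8 + 6 + 11 weeks = 25 weeks = 175 days.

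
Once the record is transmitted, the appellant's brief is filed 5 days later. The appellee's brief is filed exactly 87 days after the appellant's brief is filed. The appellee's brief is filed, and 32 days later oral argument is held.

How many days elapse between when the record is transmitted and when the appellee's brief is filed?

Causal path: the record is transmitted → the appellant's brief is filed → the appellee's brief is filed.
Total delay along the path: 5 + 87 = 92 days.

92 days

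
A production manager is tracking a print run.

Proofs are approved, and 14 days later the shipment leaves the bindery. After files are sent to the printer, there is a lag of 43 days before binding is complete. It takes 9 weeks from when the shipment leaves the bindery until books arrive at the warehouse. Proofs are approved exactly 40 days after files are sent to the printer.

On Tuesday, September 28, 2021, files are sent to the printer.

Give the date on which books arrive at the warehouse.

Files are sent to the printer: Sep 28, 2021.
Proofs are approved: Sep 28, 2021 + 40 days = Nov 7, 2021.
The shipment leaves the bindery: Nov 7, 2021 + 14 days = Nov 21, 2021.
Books arrive at the warehouse: Nov 21, 2021 + 9 weeks = Jan 23, 2022.

Sunday, January 23, 2022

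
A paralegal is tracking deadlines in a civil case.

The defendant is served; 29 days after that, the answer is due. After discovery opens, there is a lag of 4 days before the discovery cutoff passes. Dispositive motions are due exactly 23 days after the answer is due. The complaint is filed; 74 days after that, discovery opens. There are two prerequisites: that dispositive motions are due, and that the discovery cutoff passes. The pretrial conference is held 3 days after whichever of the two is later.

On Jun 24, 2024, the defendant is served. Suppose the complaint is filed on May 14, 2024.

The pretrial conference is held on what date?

Aug 18, 2024

The defendant is served: Jun 24, 2024.
The answer is due: Jun 24, 2024 + 29 days = Jul 23, 2024.
Dispositive motions are due: Jul 23, 2024 + 23 days = Aug 15, 2024.
The complaint is filed: May 14, 2024.
Discovery opens: May 14, 2024 + 74 days = Jul 27, 2024.
The discovery cutoff passes: Jul 27, 2024 + 4 days = Jul 31, 2024.
Both prerequisites met — dispositive motions are due (Aug 15, 2024), the discovery cutoff passes (Jul 31, 2024); the later is Aug 15, 2024.
The pretrial conference is held: Aug 15, 2024 + 3 days = Aug 18, 2024.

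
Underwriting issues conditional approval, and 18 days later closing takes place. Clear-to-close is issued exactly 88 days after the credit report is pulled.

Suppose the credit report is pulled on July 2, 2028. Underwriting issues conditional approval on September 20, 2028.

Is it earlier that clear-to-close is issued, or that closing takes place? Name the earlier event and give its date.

Clear-to-close is issued — September 28, 2028

The credit report is pulled: Jul 2, 2028.
Clear-to-close is issued: Jul 2, 2028 + 88 days = Sep 28, 2028.
Underwriting issues conditional approval: Sep 20, 2028.
Closing takes place: Sep 20, 2028 + 18 days = Oct 8, 2028.
Comparing: clear-to-close is issued on Sep 28, 2028 vs closing takes place on Oct 8, 2028. Earlier: clear-to-close is issued.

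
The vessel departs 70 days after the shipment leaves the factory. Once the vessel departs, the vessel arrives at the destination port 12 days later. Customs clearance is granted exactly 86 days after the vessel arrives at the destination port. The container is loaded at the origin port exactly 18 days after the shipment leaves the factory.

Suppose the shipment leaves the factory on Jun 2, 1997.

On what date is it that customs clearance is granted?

Nov 17, 1997

The shipment leaves the factory: Jun 2, 1997.
The vessel departs: Jun 2, 1997 + 70 days = Aug 11, 1997.
The vessel arrives at the destination port: Aug 11, 1997 + 12 days = Aug 23, 1997.
Customs clearance is granted: Aug 23, 1997 + 86 days = Nov 17, 1997.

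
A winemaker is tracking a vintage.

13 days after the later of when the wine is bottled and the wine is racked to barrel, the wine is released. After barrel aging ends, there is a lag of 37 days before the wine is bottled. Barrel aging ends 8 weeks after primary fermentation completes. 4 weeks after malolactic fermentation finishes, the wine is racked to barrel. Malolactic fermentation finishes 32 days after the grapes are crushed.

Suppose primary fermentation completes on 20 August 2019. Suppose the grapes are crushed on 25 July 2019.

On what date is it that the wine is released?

4 December 2019

Primary fermentation completes: Aug 20, 2019.
Barrel aging ends: Aug 20, 2019 + 8 weeks = Oct 15, 2019.
The wine is bottled: Oct 15, 2019 + 37 days = Nov 21, 2019.
The grapes are crushed: Jul 25, 2019.
Malolactic fermentation finishes: Jul 25, 2019 + 32 days = Aug 26, 2019.
The wine is racked to barrel: Aug 26, 2019 + 4 weeks = Sep 23, 2019.
Both prerequisites met — the wine is bottled (Nov 21, 2019), the wine is racked to barrel (Sep 23, 2019); the later is Nov 21, 2019.
The wine is released: Nov 21, 2019 + 13 days = Dec 4, 2019.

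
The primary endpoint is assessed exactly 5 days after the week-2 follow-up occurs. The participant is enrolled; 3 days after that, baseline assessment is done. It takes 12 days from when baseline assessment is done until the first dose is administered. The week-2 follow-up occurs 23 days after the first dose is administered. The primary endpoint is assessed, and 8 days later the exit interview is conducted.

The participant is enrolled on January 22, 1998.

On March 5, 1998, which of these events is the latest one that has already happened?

The week-2 follow-up occurs

The participant is enrolled: Jan 22, 1998.
Baseline assessment is done: Jan 22, 1998 + 3 days = Jan 25, 1998.
The first dose is administered: Jan 25, 1998 + 12 days = Feb 6, 1998.
The week-2 follow-up occurs: Feb 6, 1998 + 23 days = Mar 1, 1998.
The primary endpoint is assessed: Mar 1, 1998 + 5 days = Mar 6, 1998.
The exit interview is conducted: Mar 6, 1998 + 8 days = Mar 14, 1998.
Mar 5, 1998 falls between when the week-2 follow-up occurs (Mar 1, 1998) and when the primary endpoint is assessed (Mar 6, 1998).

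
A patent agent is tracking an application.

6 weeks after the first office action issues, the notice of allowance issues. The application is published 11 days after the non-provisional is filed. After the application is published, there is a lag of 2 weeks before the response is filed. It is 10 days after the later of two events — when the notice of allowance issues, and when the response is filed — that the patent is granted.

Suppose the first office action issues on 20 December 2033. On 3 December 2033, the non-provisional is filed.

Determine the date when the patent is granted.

10 February 2034

The first office action issues: Dec 20, 2033.
The notice of allowance issues: Dec 20, 2033 + 6 weeks = Jan 31, 2034.
The non-provisional is filed: Dec 3, 2033.
The application is published: Dec 3, 2033 + 11 days = Dec 14, 2033.
The response is filed: Dec 14, 2033 + 2 weeks = Dec 28, 2033.
Both prerequisites met — the notice of allowance issues (Jan 31, 2034), the response is filed (Dec 28, 2033); the later is Jan 31, 2034.
The patent is granted: Jan 31, 2034 + 10 days = Feb 10, 2034.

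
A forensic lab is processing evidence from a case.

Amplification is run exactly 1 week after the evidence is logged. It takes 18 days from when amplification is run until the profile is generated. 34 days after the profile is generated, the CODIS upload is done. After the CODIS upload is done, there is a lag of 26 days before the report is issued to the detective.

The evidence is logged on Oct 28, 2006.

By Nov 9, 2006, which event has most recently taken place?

Amplification is run

The evidence is logged: Oct 28, 2006.
Amplification is run: Oct 28, 2006 + 1 week = Nov 4, 2006.
The profile is generated: Nov 4, 2006 + 18 days = Nov 22, 2006.
The CODIS upload is done: Nov 22, 2006 + 34 days = Dec 26, 2006.
The report is issued to the detective: Dec 26, 2006 + 26 days = Jan 21, 2007.
Nov 9, 2006 falls between when amplification is run (Nov 4, 2006) and when the profile is generated (Nov 22, 2006).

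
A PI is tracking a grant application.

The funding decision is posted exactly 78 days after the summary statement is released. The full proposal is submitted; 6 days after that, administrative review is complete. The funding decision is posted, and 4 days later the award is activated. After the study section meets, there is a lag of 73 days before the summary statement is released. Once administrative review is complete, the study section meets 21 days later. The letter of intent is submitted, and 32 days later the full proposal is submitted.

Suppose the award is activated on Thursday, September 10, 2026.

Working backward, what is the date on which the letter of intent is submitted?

Sunday, February 8, 2026

The award is activated: Sep 10, 2026.
The funding decision is posted: Sep 10, 2026 − 4 days = Sep 6, 2026.
The summary statement is released: Sep 6, 2026 − 78 days = Jun 20, 2026.
The study section meets: Jun 20, 2026 − 73 days = Apr 8, 2026.
Administrative review is complete: Apr 8, 2026 − 21 days = Mar 18, 2026.
The full proposal is submitted: Mar 18, 2026 − 6 days = Mar 12, 2026.
The letter of intent is submitted: Mar 12, 2026 − 32 days = Feb 8, 2026.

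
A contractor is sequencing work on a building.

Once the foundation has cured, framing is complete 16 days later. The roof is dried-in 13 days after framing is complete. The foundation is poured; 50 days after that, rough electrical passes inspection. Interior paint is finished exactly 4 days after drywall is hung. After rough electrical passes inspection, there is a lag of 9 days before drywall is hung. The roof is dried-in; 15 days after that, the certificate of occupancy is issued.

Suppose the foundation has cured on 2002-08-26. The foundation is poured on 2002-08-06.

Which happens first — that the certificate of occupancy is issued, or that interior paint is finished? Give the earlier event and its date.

The foundation has cured: Aug 26, 2002.
Framing is complete: Aug 26, 2002 + 16 days = Sep 11, 2002.
The roof is dried-in: Sep 11, 2002 + 13 days = Sep 24, 2002.
The certificate of occupancy is issued: Sep 24, 2002 + 15 days = Oct 9, 2002.
The foundation is poured: Aug 6, 2002.
Rough electrical passes inspection: Aug 6, 2002 + 50 days = Sep 25, 2002.
Drywall is hung: Sep 25, 2002 + 9 days = Oct 4, 2002.
Interior paint is finished: Oct 4, 2002 + 4 days = Oct 8, 2002.
Comparing: the certificate of occupancy is issued on Oct 9, 2002 vs interior paint is finished on Oct 8, 2002. Earlier: interior paint is finished.

Interior paint is finished — 2002-10-08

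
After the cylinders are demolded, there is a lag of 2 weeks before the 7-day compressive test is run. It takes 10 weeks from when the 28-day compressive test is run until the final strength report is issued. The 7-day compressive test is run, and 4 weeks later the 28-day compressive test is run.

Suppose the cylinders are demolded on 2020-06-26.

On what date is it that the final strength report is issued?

The cylinders are demolded: Jun 26, 2020.
The 7-day compressive test is run: Jun 26, 2020 + 2 weeks = Jul 10, 2020.
The 28-day compressive test is run: Jul 10, 2020 + 4 weeks = Aug 7, 2020.
The final strength report is issued: Aug 7, 2020 + 10 weeks = Oct 16, 2020.

2020-10-16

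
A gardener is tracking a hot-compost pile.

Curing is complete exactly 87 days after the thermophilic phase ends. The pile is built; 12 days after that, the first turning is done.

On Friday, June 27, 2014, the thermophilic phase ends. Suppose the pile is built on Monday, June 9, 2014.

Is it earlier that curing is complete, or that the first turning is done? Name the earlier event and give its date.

The first turning is done — Saturday, June 21, 2014

The thermophilic phase ends: Jun 27, 2014.
Curing is complete: Jun 27, 2014 + 87 days = Sep 22, 2014.
The pile is built: Jun 9, 2014.
The first turning is done: Jun 9, 2014 + 12 days = Jun 21, 2014.
Comparing: curing is complete on Sep 22, 2014 vs the first turning is done on Jun 21, 2014. Earlier: the first turning is done.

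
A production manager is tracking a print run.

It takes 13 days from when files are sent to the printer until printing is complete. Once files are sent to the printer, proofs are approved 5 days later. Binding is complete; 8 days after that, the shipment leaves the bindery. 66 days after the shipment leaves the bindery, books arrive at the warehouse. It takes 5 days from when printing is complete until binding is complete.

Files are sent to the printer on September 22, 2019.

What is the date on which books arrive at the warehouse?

Files are sent to the printer: Sep 22, 2019.
Printing is complete: Sep 22, 2019 + 13 days = Oct 5, 2019.
Binding is complete: Oct 5, 2019 + 5 days = Oct 10, 2019.
The shipment leaves the bindery: Oct 10, 2019 + 8 days = Oct 18, 2019.
Books arrive at the warehouse: Oct 18, 2019 + 66 days = Dec 23, 2019.

December 23, 2019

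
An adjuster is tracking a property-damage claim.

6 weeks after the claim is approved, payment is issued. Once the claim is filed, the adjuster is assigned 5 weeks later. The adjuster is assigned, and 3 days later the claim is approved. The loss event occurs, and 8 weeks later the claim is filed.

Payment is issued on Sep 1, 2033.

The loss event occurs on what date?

Apr 18, 2033

Payment is issued: Sep 1, 2033.
The claim is approved: Sep 1, 2033 − 6 weeks = Jul 21, 2033.
The adjuster is assigned: Jul 21, 2033 − 3 days = Jul 18, 2033.
The claim is filed: Jul 18, 2033 − 5 weeks = Jun 13, 2033.
The loss event occurs: Jun 13, 2033 − 8 weeks = Apr 18, 2033.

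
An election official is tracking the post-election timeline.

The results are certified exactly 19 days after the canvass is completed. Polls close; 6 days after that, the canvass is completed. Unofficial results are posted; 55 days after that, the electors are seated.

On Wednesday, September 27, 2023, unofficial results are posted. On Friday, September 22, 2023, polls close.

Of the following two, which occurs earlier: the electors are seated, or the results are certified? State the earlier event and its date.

The results are certified — Tuesday, October 17, 2023

Unofficial results are posted: Sep 27, 2023.
The electors are seated: Sep 27, 2023 + 55 days = Nov 21, 2023.
Polls close: Sep 22, 2023.
The canvass is completed: Sep 22, 2023 + 6 days = Sep 28, 2023.
The results are certified: Sep 28, 2023 + 19 days = Oct 17, 2023.
Comparing: the electors are seated on Nov 21, 2023 vs the results are certified on Oct 17, 2023. Earlier: the results are certified.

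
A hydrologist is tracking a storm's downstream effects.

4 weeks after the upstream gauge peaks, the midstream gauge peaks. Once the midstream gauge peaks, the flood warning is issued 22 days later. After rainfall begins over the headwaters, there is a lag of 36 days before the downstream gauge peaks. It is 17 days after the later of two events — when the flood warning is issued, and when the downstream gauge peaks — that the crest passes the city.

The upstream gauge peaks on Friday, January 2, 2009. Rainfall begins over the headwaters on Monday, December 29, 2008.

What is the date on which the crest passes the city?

Tuesday, March 10, 2009

The upstream gauge peaks: Jan 2, 2009.
The midstream gauge peaks: Jan 2, 2009 + 4 weeks = Jan 30, 2009.
The flood warning is issued: Jan 30, 2009 + 22 days = Feb 21, 2009.
Rainfall begins over the headwaters: Dec 29, 2008.
The downstream gauge peaks: Dec 29, 2008 + 36 days = Feb 3, 2009.
Both prerequisites met — the flood warning is issued (Feb 21, 2009), the downstream gauge peaks (Feb 3, 2009); the later is Feb 21, 2009.
The crest passes the city: Feb 21, 2009 + 17 days = Mar 10, 2009.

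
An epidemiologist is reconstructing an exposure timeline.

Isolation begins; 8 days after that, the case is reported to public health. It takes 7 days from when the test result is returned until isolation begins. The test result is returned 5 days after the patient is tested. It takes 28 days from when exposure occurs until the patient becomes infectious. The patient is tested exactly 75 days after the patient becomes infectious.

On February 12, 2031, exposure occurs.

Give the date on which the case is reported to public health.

Exposure occurs: Feb 12, 2031.
The patient becomes infectious: Feb 12, 2031 + 28 days = Mar 12, 2031.
The patient is tested: Mar 12, 2031 + 75 days = May 26, 2031.
The test result is returned: May 26, 2031 + 5 days = May 31, 2031.
Isolation begins: May 31, 2031 + 7 days = Jun 7, 2031.
The case is reported to public health: Jun 7, 2031 + 8 days = Jun 15, 2031.

June 15, 2031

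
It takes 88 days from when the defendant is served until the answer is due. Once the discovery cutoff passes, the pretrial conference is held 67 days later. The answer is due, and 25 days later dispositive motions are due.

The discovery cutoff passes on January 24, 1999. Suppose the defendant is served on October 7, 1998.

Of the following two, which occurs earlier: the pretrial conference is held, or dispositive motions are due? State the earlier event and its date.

Dispositive motions are due — January 28, 1999

The discovery cutoff passes: Jan 24, 1999.
The pretrial conference is held: Jan 24, 1999 + 67 days = Apr 1, 1999.
The defendant is served: Oct 7, 1998.
The answer is due: Oct 7, 1998 + 88 days = Jan 3, 1999.
Dispositive motions are due: Jan 3, 1999 + 25 days = Jan 28, 1999.
Comparing: the pretrial conference is held on Apr 1, 1999 vs dispositive motions are due on Jan 28, 1999. Earlier: dispositive motions are due.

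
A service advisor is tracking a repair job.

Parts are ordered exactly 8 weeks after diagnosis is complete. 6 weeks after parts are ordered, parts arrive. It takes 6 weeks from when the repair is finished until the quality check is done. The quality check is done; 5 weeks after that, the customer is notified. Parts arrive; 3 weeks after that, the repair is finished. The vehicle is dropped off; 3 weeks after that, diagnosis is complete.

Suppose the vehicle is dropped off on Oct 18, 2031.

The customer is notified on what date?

The vehicle is dropped off: Oct 18, 2031.
Diagnosis is complete: Oct 18, 2031 + 3 weeks = Nov 8, 2031.
Parts are ordered: Nov 8, 2031 + 8 weeks = Jan 3, 2032.
Parts arrive: Jan 3, 2032 + 6 weeks = Feb 14, 2032.
The repair is finished: Feb 14, 2032 + 3 weeks = Mar 6, 2032.
The quality check is done: Mar 6, 2032 + 6 weeks = Apr 17, 2032.
The customer is notified: Apr 17, 2032 + 5 weeks = May 22, 2032.

May 22, 2032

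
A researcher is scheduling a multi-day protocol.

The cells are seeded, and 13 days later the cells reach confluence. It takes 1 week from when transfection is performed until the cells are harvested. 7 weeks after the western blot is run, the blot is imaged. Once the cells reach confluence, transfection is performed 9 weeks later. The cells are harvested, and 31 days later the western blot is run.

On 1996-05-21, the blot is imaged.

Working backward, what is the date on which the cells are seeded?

1995-12-10

The blot is imaged: May 21, 1996.
The western blot is run: May 21, 1996 − 7 weeks = Apr 2, 1996.
The cells are harvested: Apr 2, 1996 − 31 days = Mar 2, 1996.
Transfection is performed: Mar 2, 1996 − 1 week = Feb 24, 1996.
The cells reach confluence: Feb 24, 1996 − 9 weeks = Dec 23, 1995.
The cells are seeded: Dec 23, 1995 − 13 days = Dec 10, 1995.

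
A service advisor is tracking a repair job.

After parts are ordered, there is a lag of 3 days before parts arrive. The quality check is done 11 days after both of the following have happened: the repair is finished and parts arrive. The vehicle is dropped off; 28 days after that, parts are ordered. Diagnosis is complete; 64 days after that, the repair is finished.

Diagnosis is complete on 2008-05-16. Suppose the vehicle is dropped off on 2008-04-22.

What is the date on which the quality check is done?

2008-07-30

Diagnosis is complete: May 16, 2008.
The repair is finished: May 16, 2008 + 64 days = Jul 19, 2008.
The vehicle is dropped off: Apr 22, 2008.
Parts are ordered: Apr 22, 2008 + 28 days = May 20, 2008.
Parts arrive: May 20, 2008 + 3 days = May 23, 2008.
Both prerequisites met — the repair is finished (Jul 19, 2008), parts arrive (May 23, 2008); the later is Jul 19, 2008.
The quality check is done: Jul 19, 2008 + 11 days = Jul 30, 2008.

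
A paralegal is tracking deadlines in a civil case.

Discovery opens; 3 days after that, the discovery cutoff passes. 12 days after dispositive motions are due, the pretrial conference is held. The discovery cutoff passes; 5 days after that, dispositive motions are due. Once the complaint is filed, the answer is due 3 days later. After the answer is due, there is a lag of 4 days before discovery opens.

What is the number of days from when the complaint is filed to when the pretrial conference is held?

Causal path: the complaint is filed → the answer is due → discovery opens → the discovery cutoff passes → dispositive motions are due → the pretrial conference is held.
Total delay along the path: 3 + 4 + 3 + 5 + 12 = 27 days.

27 days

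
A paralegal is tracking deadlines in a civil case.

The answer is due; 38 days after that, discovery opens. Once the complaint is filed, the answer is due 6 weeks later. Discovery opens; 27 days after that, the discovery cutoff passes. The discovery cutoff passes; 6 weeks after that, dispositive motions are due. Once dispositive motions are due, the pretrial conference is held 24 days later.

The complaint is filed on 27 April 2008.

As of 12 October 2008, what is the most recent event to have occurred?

Dispositive motions are due

The complaint is filed: Apr 27, 2008.
The answer is due: Apr 27, 2008 + 6 weeks = Jun 8, 2008.
Discovery opens: Jun 8, 2008 + 38 days = Jul 16, 2008.
The discovery cutoff passes: Jul 16, 2008 + 27 days = Aug 12, 2008.
Dispositive motions are due: Aug 12, 2008 + 6 weeks = Sep 23, 2008.
The pretrial conference is held: Sep 23, 2008 + 24 days = Oct 17, 2008.
Oct 12, 2008 falls between when dispositive motions are due (Sep 23, 2008) and when the pretrial conference is held (Oct 17, 2008).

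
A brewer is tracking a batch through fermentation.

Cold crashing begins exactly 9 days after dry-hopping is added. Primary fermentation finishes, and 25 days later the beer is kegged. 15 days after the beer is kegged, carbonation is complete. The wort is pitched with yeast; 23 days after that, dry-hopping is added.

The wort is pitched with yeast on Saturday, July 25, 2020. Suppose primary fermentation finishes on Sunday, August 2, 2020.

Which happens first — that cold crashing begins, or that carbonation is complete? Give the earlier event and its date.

The wort is pitched with yeast: Jul 25, 2020.
Dry-hopping is added: Jul 25, 2020 + 23 days = Aug 17, 2020.
Cold crashing begins: Aug 17, 2020 + 9 days = Aug 26, 2020.
Primary fermentation finishes: Aug 2, 2020.
The beer is kegged: Aug 2, 2020 + 25 days = Aug 27, 2020.
Carbonation is complete: Aug 27, 2020 + 15 days = Sep 11, 2020.
Comparing: cold crashing begins on Aug 26, 2020 vs carbonation is complete on Sep 11, 2020. Earlier: cold crashing begins.

Cold crashing begins — Wednesday, August 26, 2020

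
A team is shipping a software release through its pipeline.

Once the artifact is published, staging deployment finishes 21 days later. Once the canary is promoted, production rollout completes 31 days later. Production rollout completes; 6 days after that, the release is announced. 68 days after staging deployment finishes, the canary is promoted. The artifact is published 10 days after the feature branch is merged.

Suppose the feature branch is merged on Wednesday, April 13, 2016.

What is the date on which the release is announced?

Saturday, August 27, 2016

The feature branch is merged: Apr 13, 2016.
The artifact is published: Apr 13, 2016 + 10 days = Apr 23, 2016.
Staging deployment finishes: Apr 23, 2016 + 21 days = May 14, 2016.
The canary is promoted: May 14, 2016 + 68 days = Jul 21, 2016.
Production rollout completes: Jul 21, 2016 + 31 days = Aug 21, 2016.
The release is announced: Aug 21, 2016 + 6 days = Aug 27, 2016.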